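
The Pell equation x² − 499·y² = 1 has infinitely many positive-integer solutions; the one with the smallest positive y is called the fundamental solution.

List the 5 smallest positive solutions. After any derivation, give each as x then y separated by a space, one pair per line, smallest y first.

d=499: √d = [22; 2,1,21,1,2,44] (ℓ=6, even), read p_5/q_5
step 0: (22, 1)  from 22·(1,0) + (0,1)
…
step 3: (1452, 65)  from 21·(67,3) + (45,2)
step 4: (1519, 68)  from 1·(1452,65) + (67,3)
step 5: (4490, 201)  from 2·(1519,68) + (1452,65)
(x₁, y₁) = (4490, 201);  4490² − 499·201² = 1 ✓
(4490+201√499)^2 = 40320199 + 1804980√499
(4490+201√499)^3 = 362075382530 + 16208720199√499
(4490+201√499)^4 = 3251436894799201 + 145554305582040√499
(4490+201√499)^5 = 29197902953221442450 + 1307077647917999001√499

4490 201
40320199 1804980
362075382530 16208720199
3251436894799201 145554305582040
29197902953221442450 1307077647917999001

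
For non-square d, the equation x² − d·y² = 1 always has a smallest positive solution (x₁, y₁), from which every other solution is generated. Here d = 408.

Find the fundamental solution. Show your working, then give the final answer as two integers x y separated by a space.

101 5

√408 = [20; 5,40, …], period ℓ=2 (even) → k=1
step 0: (20, 1)  from 20·(1,0) + (0,1)
step 1: (101, 5)  from 5·(20,1) + (1,0)
(x₁, y₁) = (101, 5);  101² − 408·5² = 1 ✓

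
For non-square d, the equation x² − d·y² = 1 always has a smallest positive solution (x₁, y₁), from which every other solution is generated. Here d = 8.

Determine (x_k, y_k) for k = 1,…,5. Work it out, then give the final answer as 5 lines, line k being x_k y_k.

3 1
17 6
99 35
577 204
3363 1189

√8 = [2; 1,4, …], period ℓ=2 (even) → k=1
step 0: (2, 1)  from 2·(1,0) + (0,1)
step 1: (3, 1)  from 1·(2,1) + (1,0)
→ (3, 1).  Check: 3²=9, 8·1²=8, difference 1.
k=2:  x_2 = 3·3+8·1·1 = 17,  y_2 = 3·1+1·3 = 6
k=3:  x_3 = 3·17+8·1·6 = 99,  y_3 = 3·6+1·17 = 35
k=4:  x_4 = 3·99+8·1·35 = 577,  y_4 = 3·35+1·99 = 204
k=5:  x_5 = 3·577+8·1·204 = 3363,  y_5 = 3·204+1·577 = 1189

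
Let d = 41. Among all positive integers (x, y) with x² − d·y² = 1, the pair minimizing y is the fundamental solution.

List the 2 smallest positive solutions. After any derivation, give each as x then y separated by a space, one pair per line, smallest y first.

[6; 2,2,12] for √41; ℓ=3 ⇒ convergent index 5
step 0: (6, 1)  from 6·(1,0) + (0,1)
step 1: (13, 2)  from 2·(6,1) + (1,0)
…
step 3: (397, 62)  from 12·(32,5) + (13,2)
step 4: (826, 129)  from 2·(397,62) + (32,5)
step 5: (2049, 320)  from 2·(826,129) + (397,62)
→ (2049, 320).  Check: 2049²=4198401, 41·320²=4198400, difference 1.
(x_2, y_2) = (2049·2049 + 41·320·320, 2049·320 + 320·2049) = (8396801, 1311360)

2049 320
8396801 1311360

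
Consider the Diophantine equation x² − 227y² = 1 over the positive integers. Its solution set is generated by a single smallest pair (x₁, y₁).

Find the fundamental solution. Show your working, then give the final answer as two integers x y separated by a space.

226 15

d=227: √d = [15; 15,30] (ℓ=2, even), read p_1/q_1
step 0: (15, 1)  from 15·(1,0) + (0,1)
step 1: (226, 15)  from 15·(15,1) + (1,0)
(x₁, y₁) = (226, 15);  226² − 227·15² = 1 ✓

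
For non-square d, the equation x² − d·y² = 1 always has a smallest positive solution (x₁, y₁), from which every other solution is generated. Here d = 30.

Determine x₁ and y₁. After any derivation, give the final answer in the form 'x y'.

11 2

[5; 2,10] for √30; ℓ=2 ⇒ convergent index 1
a_0=5:  p_0=5·1+0=5,  q_0=5·0+1=1
a_1=2:  p_1=2·5+1=11,  q_1=2·1+0=2
→ (11, 2).  Check: 11²=121, 30·2²=120, difference 1.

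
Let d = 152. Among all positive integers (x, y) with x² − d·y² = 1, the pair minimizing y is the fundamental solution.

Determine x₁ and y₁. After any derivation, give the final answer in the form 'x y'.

37 3

√152 = [12; 3,24, …], period ℓ=2 (even) → k=1
i=0: a=12 ⇒ p=12, q=1
i=1: a=3 ⇒ p=37, q=3
fundamental: x₁=37, y₁=3  (since 1369 − 152·9 = 1)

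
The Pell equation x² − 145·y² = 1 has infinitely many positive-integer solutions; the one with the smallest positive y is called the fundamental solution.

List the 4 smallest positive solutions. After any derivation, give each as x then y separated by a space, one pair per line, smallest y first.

289 24
167041 13872
96549409 8017992
55805391361 4634385504

√145 → a₀=12, period (24); ℓ=1 odd so k=1
i=0: a=12 ⇒ p=12, q=1
i=1: a=24 ⇒ p=289, q=24
→ (289, 24).  Check: 289²=83521, 145·24²=83520, difference 1.
k=2:  x_2 = 289·289+145·24·24 = 167041,  y_2 = 289·24+24·289 = 13872
k=3:  x_3 = 289·167041+145·24·13872 = 96549409,  y_3 = 289·13872+24·167041 = 8017992
k=4:  x_4 = 289·96549409+145·24·8017992 = 55805391361,  y_4 = 289·8017992+24·96549409 = 4634385504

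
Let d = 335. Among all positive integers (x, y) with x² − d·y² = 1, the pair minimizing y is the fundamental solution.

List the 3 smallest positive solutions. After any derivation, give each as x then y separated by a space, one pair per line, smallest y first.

√335 = [18; 3,3,3,36, …], period ℓ=4 (even) → k=3
step 0: (18, 1)  from 18·(1,0) + (0,1)
…
step 2: (183, 10)  from 3·(55,3) + (18,1)
step 3: (604, 33)  from 3·(183,10) + (55,3)
(x₁, y₁) = (604, 33);  604² − 335·33² = 1 ✓
n=2: (604,33)∘(604,33) = (604·604+335·33·33, 604·33+33·604) = (729631,39864)
n=3: (729631,39864)∘(604,33) = (604·729631+335·33·39864, 604·39864+33·729631) = (881393644,48155679)

604 33
729631 39864
881393644 48155679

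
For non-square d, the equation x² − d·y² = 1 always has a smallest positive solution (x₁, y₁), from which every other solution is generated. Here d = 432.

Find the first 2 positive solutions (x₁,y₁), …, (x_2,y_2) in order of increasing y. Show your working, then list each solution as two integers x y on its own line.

1351 65
3650401 175630

[20; 1,3,1,1,1,3,1,40] for √432; ℓ=8 ⇒ convergent index 7
step 0: (20, 1)  from 20·(1,0) + (0,1)
…
step 2: (83, 4)  from 3·(21,1) + (20,1)
step 3: (104, 5)  from 1·(83,4) + (21,1)
…
step 5: (291, 14)  from 1·(187,9) + (104,5)
step 6: (1060, 51)  from 3·(291,14) + (187,9)
step 7: (1351, 65)  from 1·(1060,51) + (291,14)
(x₁, y₁) = (1351, 65);  1351² − 432·65² = 1 ✓
(x_2, y_2) = (1351·1351 + 432·65·65, 1351·65 + 65·1351) = (3650401, 175630)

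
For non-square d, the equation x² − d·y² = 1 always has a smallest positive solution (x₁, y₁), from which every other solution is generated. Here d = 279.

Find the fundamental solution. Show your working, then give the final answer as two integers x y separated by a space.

1520 91

[16; 1,2,2,1,2,2,1,32] for √279; ℓ=8 ⇒ convergent index 7
i=0: a=16 ⇒ p=16, q=1
i=1: a=1 ⇒ p=17, q=1
i=2: a=2 ⇒ p=50, q=3
i=3: a=2 ⇒ p=117, q=7
…
i=6: a=2 ⇒ p=1069, q=64
i=7: a=1 ⇒ p=1520, q=91
fundamental: x₁=1520, y₁=91  (since 2310400 − 279·8281 = 1)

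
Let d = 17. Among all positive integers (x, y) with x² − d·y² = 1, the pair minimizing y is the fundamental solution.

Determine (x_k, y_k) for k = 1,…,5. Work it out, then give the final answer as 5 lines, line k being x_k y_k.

d=17: √d = [4; 8] (ℓ=1, odd), read p_1/q_1
step 0: (4, 1)  from 4·(1,0) + (0,1)
step 1: (33, 8)  from 8·(4,1) + (1,0)
→ (33, 8).  Check: 33²=1089, 17·8²=1088, difference 1.
(x_2, y_2) = (33·33 + 17·8·8, 33·8 + 8·33) = (2177, 528)
(x_3, y_3) = (33·2177 + 17·8·528, 33·528 + 8·2177) = (143649, 34840)
(x_4, y_4) = (33·143649 + 17·8·34840, 33·34840 + 8·143649) = (9478657, 2298912)
(x_5, y_5) = (33·9478657 + 17·8·2298912, 33·2298912 + 8·9478657) = (625447713, 151693352)

33 8
2177 528
143649 34840
9478657 2298912
625447713 151693352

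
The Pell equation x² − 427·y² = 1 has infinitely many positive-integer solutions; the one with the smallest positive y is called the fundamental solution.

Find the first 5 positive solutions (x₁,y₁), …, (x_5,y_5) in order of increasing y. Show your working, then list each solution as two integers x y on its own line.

√427 = [20; 1,1,1,40, …], period ℓ=4 (even) → k=3
i=0: a=20 ⇒ p=20, q=1
…
i=2: a=1 ⇒ p=41, q=2
i=3: a=1 ⇒ p=62, q=3
(x₁, y₁) = (62, 3);  62² − 427·3² = 1 ✓
(62+3√427)^2 = 7687 + 372√427
(62+3√427)^3 = 953126 + 46125√427
(62+3√427)^4 = 118179937 + 5719128√427
(62+3√427)^5 = 14653359062 + 709125747√427

62 3
7687 372
953126 46125
118179937 5719128
14653359062 709125747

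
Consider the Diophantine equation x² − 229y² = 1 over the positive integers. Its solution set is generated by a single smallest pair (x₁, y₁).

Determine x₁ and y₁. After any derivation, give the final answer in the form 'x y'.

√229 → a₀=15, period (7,1,1,7,30); ℓ=5 odd so k=9
i=0: a=15 ⇒ p=15, q=1
…
i=2: a=1 ⇒ p=121, q=8
…
i=6: a=7 ⇒ p=362399, q=23948
i=7: a=1 ⇒ p=413926, q=27353
i=8: a=1 ⇒ p=776325, q=51301
i=9: a=7 ⇒ p=5848201, q=386460
fundamental: x₁=5848201, y₁=386460  (since 34201454936401 − 229·149351331600 = 1)

5848201 386460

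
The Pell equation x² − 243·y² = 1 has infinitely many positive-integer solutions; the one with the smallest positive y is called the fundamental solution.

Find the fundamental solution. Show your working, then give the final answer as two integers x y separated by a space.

[15; 1,1,2,3,15,3,2,1,1,30] for √243; ℓ=10 ⇒ convergent index 9
i=0: a=15 ⇒ p=15, q=1
…
i=2: a=1 ⇒ p=31, q=2
i=3: a=2 ⇒ p=78, q=5
i=4: a=3 ⇒ p=265, q=17
i=5: a=15 ⇒ p=4053, q=260
i=6: a=3 ⇒ p=12424, q=797
i=7: a=2 ⇒ p=28901, q=1854
i=8: a=1 ⇒ p=41325, q=2651
i=9: a=1 ⇒ p=70226, q=4505
fundamental: x₁=70226, y₁=4505  (since 4931691076 − 243·20295025 = 1)

70226 4505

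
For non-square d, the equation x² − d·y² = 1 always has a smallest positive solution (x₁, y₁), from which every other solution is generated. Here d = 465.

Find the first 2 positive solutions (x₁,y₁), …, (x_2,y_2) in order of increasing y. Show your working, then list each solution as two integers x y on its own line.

√465 → a₀=21, period (1,1,3,2,2,2,3,1,1,42); ℓ=10 even so k=9
i=0: a=21 ⇒ p=21, q=1
…
i=2: a=1 ⇒ p=43, q=2
i=3: a=3 ⇒ p=151, q=7
i=4: a=2 ⇒ p=345, q=16
i=5: a=2 ⇒ p=841, q=39
i=6: a=2 ⇒ p=2027, q=94
…
i=8: a=1 ⇒ p=8949, q=415
i=9: a=1 ⇒ p=15871, q=736
fundamental: x₁=15871, y₁=736  (since 251888641 − 465·541696 = 1)
k=2:  x_2 = 15871·15871+465·736·736 = 503777281,  y_2 = 15871·736+736·15871 = 23362112

15871 736
503777281 23362112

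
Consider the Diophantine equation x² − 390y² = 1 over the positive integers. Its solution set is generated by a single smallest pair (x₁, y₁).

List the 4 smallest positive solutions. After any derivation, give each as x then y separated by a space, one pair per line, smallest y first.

√390 → a₀=19, period (1,2,1,38); ℓ=4 even so k=3
i=0: a=19 ⇒ p=19, q=1
i=1: a=1 ⇒ p=20, q=1
i=2: a=2 ⇒ p=59, q=3
i=3: a=1 ⇒ p=79, q=4
fundamental: x₁=79, y₁=4  (since 6241 − 390·16 = 1)
(79+4√390)^2 = 12481 + 632√390
(79+4√390)^3 = 1971919 + 99852√390
(79+4√390)^4 = 311550721 + 15775984√390

79 4
12481 632
1971919 99852
311550721 15775984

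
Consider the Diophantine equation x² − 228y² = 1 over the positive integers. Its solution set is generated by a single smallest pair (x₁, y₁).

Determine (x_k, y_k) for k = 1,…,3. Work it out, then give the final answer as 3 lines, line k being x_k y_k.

151 10
45601 3020
13771351 912030

√228 → a₀=15, period (10,30); ℓ=2 even so k=1
step 0: (15, 1)  from 15·(1,0) + (0,1)
step 1: (151, 10)  from 10·(15,1) + (1,0)
→ (151, 10).  Check: 151²=22801, 228·10²=22800, difference 1.
(x_2, y_2) = (151·151 + 228·10·10, 151·10 + 10·151) = (45601, 3020)
(x_3, y_3) = (151·45601 + 228·10·3020, 151·3020 + 10·45601) = (13771351, 912030)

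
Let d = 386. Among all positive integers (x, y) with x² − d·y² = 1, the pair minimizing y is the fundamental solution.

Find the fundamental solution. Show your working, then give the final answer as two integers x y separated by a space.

111555 5678

d=386: √d = [19; 1,1,1,4,1,18,1,4,1,1,1,38] (ℓ=12, even), read p_11/q_11
i=0: a=19 ⇒ p=19, q=1
i=1: a=1 ⇒ p=20, q=1
…
i=3: a=1 ⇒ p=59, q=3
i=4: a=4 ⇒ p=275, q=14
…
i=6: a=18 ⇒ p=6287, q=320
i=7: a=1 ⇒ p=6621, q=337
i=8: a=4 ⇒ p=32771, q=1668
i=9: a=1 ⇒ p=39392, q=2005
i=10: a=1 ⇒ p=72163, q=3673
i=11: a=1 ⇒ p=111555, q=5678
→ (111555, 5678).  Check: 111555²=12444518025, 386·5678²=12444518024, difference 1.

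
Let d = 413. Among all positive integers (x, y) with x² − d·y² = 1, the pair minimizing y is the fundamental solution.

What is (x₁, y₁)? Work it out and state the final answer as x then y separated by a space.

√413 = [20; 3,9,1,4,1,9,3,40, …], period ℓ=8 (even) → k=7
step 0: (20, 1)  from 20·(1,0) + (0,1)
…
step 4: (3089, 152)  from 4·(630,31) + (569,28)
…
step 6: (36560, 1799)  from 9·(3719,183) + (3089,152)
step 7: (113399, 5580)  from 3·(36560,1799) + (3719,183)
fundamental: x₁=113399, y₁=5580  (since 12859333201 − 413·31136400 = 1)

113399 5580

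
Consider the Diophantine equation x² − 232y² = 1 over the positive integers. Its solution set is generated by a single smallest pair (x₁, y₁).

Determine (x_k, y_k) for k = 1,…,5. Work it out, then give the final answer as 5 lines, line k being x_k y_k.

√232 = [15; 4,3,7,3,4,30, …], period ℓ=6 (even) → k=5
step 0: (15, 1)  from 15·(1,0) + (0,1)
…
step 2: (198, 13)  from 3·(61,4) + (15,1)
…
step 4: (4539, 298)  from 3·(1447,95) + (198,13)
step 5: (19603, 1287)  from 4·(4539,298) + (1447,95)
→ (19603, 1287).  Check: 19603²=384277609, 232·1287²=384277608, difference 1.
(19603+1287√232)^2 = 768555217 + 50458122√232
(19603+1287√232)^3 = 30131975818099 + 1978261129845√232
(19603+1287√232)^4 = 1181354243155834177 + 77559705806244948√232
(19603+1287√232)^5 = 46316174427035658925363 + 3040805823861378301443√232

19603 1287
768555217 50458122
30131975818099 1978261129845
1181354243155834177 77559705806244948
46316174427035658925363 3040805823861378301443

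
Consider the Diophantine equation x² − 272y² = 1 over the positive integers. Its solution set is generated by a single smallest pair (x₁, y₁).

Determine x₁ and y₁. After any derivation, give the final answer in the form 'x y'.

33 2

[16; 2,32] for √272; ℓ=2 ⇒ convergent index 1
k=0  a_k=16  p_k/q_k = 16/1
k=1  a_k=2  p_k/q_k = 33/2
(x₁, y₁) = (33, 2);  33² − 272·2² = 1 ✓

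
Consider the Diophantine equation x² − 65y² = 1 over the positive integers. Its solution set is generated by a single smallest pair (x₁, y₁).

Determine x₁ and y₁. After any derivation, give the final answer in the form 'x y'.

129 16

d=65: √d = [8; 16] (ℓ=1, odd), read p_1/q_1
step 0: (8, 1)  from 8·(1,0) + (0,1)
step 1: (129, 16)  from 16·(8,1) + (1,0)
→ (129, 16).  Check: 129²=16641, 65·16²=16640, difference 1.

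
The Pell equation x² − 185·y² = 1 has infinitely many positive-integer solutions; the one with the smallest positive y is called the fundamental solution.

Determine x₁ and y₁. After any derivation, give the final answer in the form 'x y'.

9249 680

d=185: √d = [13; 1,1,1,1,26] (ℓ=5, odd), read p_9/q_9
step 0: (13, 1)  from 13·(1,0) + (0,1)
step 1: (14, 1)  from 1·(13,1) + (1,0)
step 2: (27, 2)  from 1·(14,1) + (13,1)
step 3: (41, 3)  from 1·(27,2) + (14,1)
step 4: (68, 5)  from 1·(41,3) + (27,2)
step 5: (1809, 133)  from 26·(68,5) + (41,3)
step 6: (1877, 138)  from 1·(1809,133) + (68,5)
step 7: (3686, 271)  from 1·(1877,138) + (1809,133)
step 8: (5563, 409)  from 1·(3686,271) + (1877,138)
step 9: (9249, 680)  from 1·(5563,409) + (3686,271)
fundamental: x₁=9249, y₁=680  (since 85544001 − 185·462400 = 1)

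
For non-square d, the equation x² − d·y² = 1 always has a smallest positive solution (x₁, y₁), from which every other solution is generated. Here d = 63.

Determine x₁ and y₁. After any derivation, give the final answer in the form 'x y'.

√63 = [7; 1,14, …], period ℓ=2 (even) → k=1
k=0  a_k=7  p_k/q_k = 7/1
k=1  a_k=1  p_k/q_k = 8/1
fundamental: x₁=8, y₁=1  (since 64 − 63·1 = 1)

8 1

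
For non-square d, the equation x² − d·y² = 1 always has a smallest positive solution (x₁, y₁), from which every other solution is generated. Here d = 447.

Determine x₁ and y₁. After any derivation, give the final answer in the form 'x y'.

d=447: √d = [21; 7,42] (ℓ=2, even), read p_1/q_1
a_0=21:  p_0=21·1+0=21,  q_0=21·0+1=1
a_1=7:  p_1=7·21+1=148,  q_1=7·1+0=7
→ (148, 7).  Check: 148²=21904, 447·7²=21903, difference 1.

148 7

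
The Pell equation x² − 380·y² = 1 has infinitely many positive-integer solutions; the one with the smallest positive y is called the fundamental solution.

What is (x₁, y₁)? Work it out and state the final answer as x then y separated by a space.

d=380: √d = [19; 2,38] (ℓ=2, even), read p_1/q_1
i=0: a=19 ⇒ p=19, q=1
i=1: a=2 ⇒ p=39, q=2
fundamental: x₁=39, y₁=2  (since 1521 − 380·4 = 1)

39 2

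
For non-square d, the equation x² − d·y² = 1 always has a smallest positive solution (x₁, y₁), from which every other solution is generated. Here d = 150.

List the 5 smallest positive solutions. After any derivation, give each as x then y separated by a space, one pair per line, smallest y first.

49 4
4801 392
470449 38412
46099201 3763984
4517251249 368832020

[12; 4,24] for √150; ℓ=2 ⇒ convergent index 1
a_0=12:  p_0=12·1+0=12,  q_0=12·0+1=1
a_1=4:  p_1=4·12+1=49,  q_1=4·1+0=4
(x₁, y₁) = (49, 4);  49² − 150·4² = 1 ✓
(49+4√150)^2 = 4801 + 392√150
(49+4√150)^3 = 470449 + 38412√150
(49+4√150)^4 = 46099201 + 3763984√150
(49+4√150)^5 = 4517251249 + 368832020√150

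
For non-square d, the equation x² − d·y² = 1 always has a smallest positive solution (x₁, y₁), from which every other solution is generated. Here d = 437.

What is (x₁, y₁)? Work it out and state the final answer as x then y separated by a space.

√437 = [20; 1,9,2,9,1,40, …], period ℓ=6 (even) → k=5
step 0: (20, 1)  from 20·(1,0) + (0,1)
step 1: (21, 1)  from 1·(20,1) + (1,0)
step 2: (209, 10)  from 9·(21,1) + (20,1)
…
step 4: (4160, 199)  from 9·(439,21) + (209,10)
step 5: (4599, 220)  from 1·(4160,199) + (439,21)
fundamental: x₁=4599, y₁=220  (since 21150801 − 437·48400 = 1)

4599 220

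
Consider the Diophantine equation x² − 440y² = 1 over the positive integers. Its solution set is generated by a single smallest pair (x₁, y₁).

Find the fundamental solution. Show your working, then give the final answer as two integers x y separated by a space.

√440 → a₀=20, period (1,40); ℓ=2 even so k=1
a_0=20:  p_0=20·1+0=20,  q_0=20·0+1=1
a_1=1:  p_1=1·20+1=21,  q_1=1·1+0=1
(x₁, y₁) = (21, 1);  21² − 440·1² = 1 ✓

21 1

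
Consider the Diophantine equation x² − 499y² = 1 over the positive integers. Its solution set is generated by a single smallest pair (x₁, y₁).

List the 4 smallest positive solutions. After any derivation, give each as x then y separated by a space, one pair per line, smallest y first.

4490 201
40320199 1804980
362075382530 16208720199
3251436894799201 145554305582040

√499 → a₀=22, period (2,1,21,1,2,44); ℓ=6 even so k=5
a_0=22:  p_0=22·1+0=22,  q_0=22·0+1=1
a_1=2:  p_1=2·22+1=45,  q_1=2·1+0=2
a_2=1:  p_2=1·45+22=67,  q_2=1·2+1=3
…
a_4=1:  p_4=1·1452+67=1519,  q_4=1·65+3=68
a_5=2:  p_5=2·1519+1452=4490,  q_5=2·68+65=201
→ (4490, 201).  Check: 4490²=20160100, 499·201²=20160099, difference 1.
n=2: (4490,201)∘(4490,201) = (4490·4490+499·201·201, 4490·201+201·4490) = (40320199,1804980)
n=3: (40320199,1804980)∘(4490,201) = (4490·40320199+499·201·1804980, 4490·1804980+201·40320199) = (362075382530,16208720199)
n=4: (362075382530,16208720199)∘(4490,201) = (4490·362075382530+499·201·16208720199, 4490·16208720199+201·362075382530) = (3251436894799201,145554305582040)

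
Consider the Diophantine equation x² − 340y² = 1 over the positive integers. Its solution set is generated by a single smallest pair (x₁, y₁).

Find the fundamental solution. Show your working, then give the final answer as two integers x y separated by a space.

285769 15498

√340 → a₀=18, period (2,3,1,1,1,…,3,2,36); ℓ=14 even so k=13
step 0: (18, 1)  from 18·(1,0) + (0,1)
…
step 4: (295, 16)  from 1·(166,9) + (129,7)
step 5: (461, 25)  from 1·(295,16) + (166,9)
…
step 10: (21039, 1141)  from 1·(13774,747) + (7265,394)
step 11: (34813, 1888)  from 1·(21039,1141) + (13774,747)
step 12: (125478, 6805)  from 3·(34813,1888) + (21039,1141)
step 13: (285769, 15498)  from 2·(125478,6805) + (34813,1888)
→ (285769, 15498).  Check: 285769²=81663921361, 340·15498²=81663921360, difference 1.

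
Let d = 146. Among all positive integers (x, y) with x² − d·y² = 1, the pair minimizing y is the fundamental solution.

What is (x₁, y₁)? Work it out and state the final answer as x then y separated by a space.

d=146: √d = [12; 12,24] (ℓ=2, even), read p_1/q_1
i=0: a=12 ⇒ p=12, q=1
i=1: a=12 ⇒ p=145, q=12
(x₁, y₁) = (145, 12);  145² − 146·12² = 1 ✓

145 12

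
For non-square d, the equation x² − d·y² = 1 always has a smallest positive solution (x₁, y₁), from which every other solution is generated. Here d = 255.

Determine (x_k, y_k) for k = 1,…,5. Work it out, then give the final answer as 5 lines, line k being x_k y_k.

[15; 1,30] for √255; ℓ=2 ⇒ convergent index 1
i=0: a=15 ⇒ p=15, q=1
i=1: a=1 ⇒ p=16, q=1
→ (16, 1).  Check: 16²=256, 255·1²=255, difference 1.
(x_2, y_2) = (16·16 + 255·1·1, 16·1 + 1·16) = (511, 32)
(x_3, y_3) = (16·511 + 255·1·32, 16·32 + 1·511) = (16336, 1023)
(x_4, y_4) = (16·16336 + 255·1·1023, 16·1023 + 1·16336) = (522241, 32704)
(x_5, y_5) = (16·522241 + 255·1·32704, 16·32704 + 1·522241) = (16695376, 1045505)

16 1
511 32
16336 1023
522241 32704
16695376 1045505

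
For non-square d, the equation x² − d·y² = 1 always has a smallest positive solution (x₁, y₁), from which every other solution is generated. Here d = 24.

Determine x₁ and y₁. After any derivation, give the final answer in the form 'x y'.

5 1

[4; 1,8] for √24; ℓ=2 ⇒ convergent index 1
step 0: (4, 1)  from 4·(1,0) + (0,1)
step 1: (5, 1)  from 1·(4,1) + (1,0)
(x₁, y₁) = (5, 1);  5² − 24·1² = 1 ✓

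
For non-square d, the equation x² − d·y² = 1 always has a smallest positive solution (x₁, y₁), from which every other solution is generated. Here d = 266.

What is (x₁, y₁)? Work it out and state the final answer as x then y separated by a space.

685 42

[16; 3,4,3,32] for √266; ℓ=4 ⇒ convergent index 3
step 0: (16, 1)  from 16·(1,0) + (0,1)
…
step 2: (212, 13)  from 4·(49,3) + (16,1)
step 3: (685, 42)  from 3·(212,13) + (49,3)
→ (685, 42).  Check: 685²=469225, 266·42²=469224, difference 1.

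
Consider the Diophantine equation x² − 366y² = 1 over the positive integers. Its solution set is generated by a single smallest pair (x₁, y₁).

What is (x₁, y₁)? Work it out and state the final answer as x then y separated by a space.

[19; 7,1,1,1,2,12,2,1,1,1,7,38] for √366; ℓ=12 ⇒ convergent index 11
i=0: a=19 ⇒ p=19, q=1
i=1: a=7 ⇒ p=134, q=7
…
i=3: a=1 ⇒ p=287, q=15
i=4: a=1 ⇒ p=440, q=23
i=5: a=2 ⇒ p=1167, q=61
i=6: a=12 ⇒ p=14444, q=755
i=7: a=2 ⇒ p=30055, q=1571
i=8: a=1 ⇒ p=44499, q=2326
i=9: a=1 ⇒ p=74554, q=3897
i=10: a=1 ⇒ p=119053, q=6223
i=11: a=7 ⇒ p=907925, q=47458
→ (907925, 47458).  Check: 907925²=824327805625, 366·47458²=824327805624, difference 1.

907925 47458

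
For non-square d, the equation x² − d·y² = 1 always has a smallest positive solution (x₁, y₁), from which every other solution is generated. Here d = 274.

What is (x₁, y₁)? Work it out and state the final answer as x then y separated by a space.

d=274: √d = [16; 1,1,4,4,1,1,32] (ℓ=7, odd), read p_13/q_13
step 0: (16, 1)  from 16·(1,0) + (0,1)
step 1: (17, 1)  from 1·(16,1) + (1,0)
…
step 3: (149, 9)  from 4·(33,2) + (17,1)
step 4: (629, 38)  from 4·(149,9) + (33,2)
step 5: (778, 47)  from 1·(629,38) + (149,9)
step 6: (1407, 85)  from 1·(778,47) + (629,38)
…
step 9: (93011, 5619)  from 1·(47209,2852) + (45802,2767)
…
step 11: (1770023, 106931)  from 4·(419253,25328) + (93011,5619)
step 12: (2189276, 132259)  from 1·(1770023,106931) + (419253,25328)
step 13: (3959299, 239190)  from 1·(2189276,132259) + (1770023,106931)
(x₁, y₁) = (3959299, 239190);  3959299² − 274·239190² = 1 ✓

3959299 239190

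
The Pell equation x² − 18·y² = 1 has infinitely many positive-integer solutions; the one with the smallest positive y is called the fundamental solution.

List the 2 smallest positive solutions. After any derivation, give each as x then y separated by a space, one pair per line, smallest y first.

d=18: √d = [4; 4,8] (ℓ=2, even), read p_1/q_1
k=0  a_k=4  p_k/q_k = 4/1
k=1  a_k=4  p_k/q_k = 17/4
(x₁, y₁) = (17, 4);  17² − 18·4² = 1 ✓
(17+4√18)^2 = 577 + 136√18

17 4
577 136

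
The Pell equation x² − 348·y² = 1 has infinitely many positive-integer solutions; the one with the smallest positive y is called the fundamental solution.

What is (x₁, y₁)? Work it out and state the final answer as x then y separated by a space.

√348 = [18; 1,1,1,8,1,1,1,36, …], period ℓ=8 (even) → k=7
i=0: a=18 ⇒ p=18, q=1
…
i=2: a=1 ⇒ p=37, q=2
…
i=4: a=8 ⇒ p=485, q=26
i=5: a=1 ⇒ p=541, q=29
i=6: a=1 ⇒ p=1026, q=55
i=7: a=1 ⇒ p=1567, q=84
→ (1567, 84).  Check: 1567²=2455489, 348·84²=2455488, difference 1.

1567 84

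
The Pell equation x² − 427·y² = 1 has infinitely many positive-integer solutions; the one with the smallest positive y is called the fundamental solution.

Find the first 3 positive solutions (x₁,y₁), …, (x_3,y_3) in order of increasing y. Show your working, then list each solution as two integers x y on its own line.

62 3
7687 372
953126 46125

d=427: √d = [20; 1,1,1,40] (ℓ=4, even), read p_3/q_3
i=0: a=20 ⇒ p=20, q=1
…
i=2: a=1 ⇒ p=41, q=2
i=3: a=1 ⇒ p=62, q=3
(x₁, y₁) = (62, 3);  62² − 427·3² = 1 ✓
n=2: (62,3)∘(62,3) = (62·62+427·3·3, 62·3+3·62) = (7687,372)
n=3: (7687,372)∘(62,3) = (62·7687+427·3·372, 62·372+3·7687) = (953126,46125)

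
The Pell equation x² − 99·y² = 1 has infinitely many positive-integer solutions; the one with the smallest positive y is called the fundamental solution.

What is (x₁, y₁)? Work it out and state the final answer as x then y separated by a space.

√99 → a₀=9, period (1,18); ℓ=2 even so k=1
step 0: (9, 1)  from 9·(1,0) + (0,1)
step 1: (10, 1)  from 1·(9,1) + (1,0)
(x₁, y₁) = (10, 1);  10² − 99·1² = 1 ✓

10 1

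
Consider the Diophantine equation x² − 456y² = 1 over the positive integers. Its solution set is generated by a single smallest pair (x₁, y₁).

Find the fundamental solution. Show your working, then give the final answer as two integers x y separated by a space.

1025 48

√456 → a₀=21, period (2,1,4,1,2,42); ℓ=6 even so k=5
k=0  a_k=21  p_k/q_k = 21/1
…
k=4  a_k=1  p_k/q_k = 363/17
k=5  a_k=2  p_k/q_k = 1025/48
fundamental: x₁=1025, y₁=48  (since 1050625 − 456·2304 = 1)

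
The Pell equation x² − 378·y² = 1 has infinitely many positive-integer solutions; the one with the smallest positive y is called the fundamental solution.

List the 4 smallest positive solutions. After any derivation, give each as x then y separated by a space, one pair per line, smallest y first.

√378 → a₀=19, period (2,3,1,4,1,3,2,38); ℓ=8 even so k=7
step 0: (19, 1)  from 19·(1,0) + (0,1)
step 1: (39, 2)  from 2·(19,1) + (1,0)
step 2: (136, 7)  from 3·(39,2) + (19,1)
step 3: (175, 9)  from 1·(136,7) + (39,2)
step 4: (836, 43)  from 4·(175,9) + (136,7)
step 5: (1011, 52)  from 1·(836,43) + (175,9)
step 6: (3869, 199)  from 3·(1011,52) + (836,43)
step 7: (8749, 450)  from 2·(3869,199) + (1011,52)
(x₁, y₁) = (8749, 450);  8749² − 378·450² = 1 ✓
n=2: (8749,450)∘(8749,450) = (8749·8749+378·450·450, 8749·450+450·8749) = (153090001,7874100)
n=3: (153090001,7874100)∘(8749,450) = (8749·153090001+378·450·7874100, 8749·7874100+450·153090001) = (2678768828749,137781001350)
n=4: (2678768828749,137781001350)∘(8749,450) = (8749·2678768828749+378·450·137781001350, 8749·137781001350+450·2678768828749) = (46873096812360001,2410891953748200)

8749 450
153090001 7874100
2678768828749 137781001350
46873096812360001 2410891953748200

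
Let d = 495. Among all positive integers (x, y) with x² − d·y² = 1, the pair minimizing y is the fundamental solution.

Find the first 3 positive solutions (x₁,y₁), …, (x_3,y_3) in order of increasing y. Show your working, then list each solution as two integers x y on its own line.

√495 → a₀=22, period (4,44); ℓ=2 even so k=1
k=0  a_k=22  p_k/q_k = 22/1
k=1  a_k=4  p_k/q_k = 89/4
fundamental: x₁=89, y₁=4  (since 7921 − 495·16 = 1)
k=2:  x_2 = 89·89+495·4·4 = 15841,  y_2 = 89·4+4·89 = 712
k=3:  x_3 = 89·15841+495·4·712 = 2819609,  y_3 = 89·712+4·15841 = 126732

89 4
15841 712
2819609 126732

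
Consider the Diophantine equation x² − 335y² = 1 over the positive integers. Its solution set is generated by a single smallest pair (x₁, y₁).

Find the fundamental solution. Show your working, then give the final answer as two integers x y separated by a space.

604 33

[18; 3,3,3,36] for √335; ℓ=4 ⇒ convergent index 3
k=0  a_k=18  p_k/q_k = 18/1
k=1  a_k=3  p_k/q_k = 55/3
k=2  a_k=3  p_k/q_k = 183/10
k=3  a_k=3  p_k/q_k = 604/33
→ (604, 33).  Check: 604²=364816, 335·33²=364815, difference 1.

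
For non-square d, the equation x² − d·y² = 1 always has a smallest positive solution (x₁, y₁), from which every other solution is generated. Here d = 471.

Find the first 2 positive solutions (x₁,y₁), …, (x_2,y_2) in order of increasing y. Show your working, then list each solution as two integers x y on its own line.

7838695 361188
122890278606049 5662485139320

√471 = [21; 1,2,2,1,3,…,2,1,42, …], period ℓ=14 (even) → k=13
a_0=21:  p_0=21·1+0=21,  q_0=21·0+1=1
…
a_3=2:  p_3=2·65+22=152,  q_3=2·3+1=7
a_4=1:  p_4=1·152+65=217,  q_4=1·7+3=10
a_5=3:  p_5=3·217+152=803,  q_5=3·10+7=37
…
a_8=4:  p_8=4·48809+3429=198665,  q_8=4·2249+158=9154
…
a_11=2:  p_11=2·843469+644804=2331742,  q_11=2·38865+29711=107441
a_12=2:  p_12=2·2331742+843469=5506953,  q_12=2·107441+38865=253747
a_13=1:  p_13=1·5506953+2331742=7838695,  q_13=1·253747+107441=361188
(x₁, y₁) = (7838695, 361188);  7838695² − 471·361188² = 1 ✓
n=2: (7838695,361188)∘(7838695,361188) = (7838695·7838695+471·361188·361188, 7838695·361188+361188·7838695) = (122890278606049,5662485139320)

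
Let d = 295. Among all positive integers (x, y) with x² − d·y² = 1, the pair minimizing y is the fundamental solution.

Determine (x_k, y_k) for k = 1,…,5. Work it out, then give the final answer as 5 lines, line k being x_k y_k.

2024999 117900
8201241900001 477494764200
33215013292518224999 1933852840020353700
134520737404664024967600001 7832100134376274949528400
544808717447381276777437550624999 31719989880021710940200100589500

√295 → a₀=17, period (5,1,2,3,2,6,2,3,2,1,5,34); ℓ=12 even so k=11
i=0: a=17 ⇒ p=17, q=1
i=1: a=5 ⇒ p=86, q=5
…
i=5: a=2 ⇒ p=2250, q=131
…
i=7: a=2 ⇒ p=31208, q=1817
i=8: a=3 ⇒ p=108103, q=6294
i=9: a=2 ⇒ p=247414, q=14405
i=10: a=1 ⇒ p=355517, q=20699
i=11: a=5 ⇒ p=2024999, q=117900
fundamental: x₁=2024999, y₁=117900  (since 4100620950001 − 295·13900410000 = 1)
(x_2, y_2) = (2024999·2024999 + 295·117900·117900, 2024999·117900 + 117900·2024999) = (8201241900001, 477494764200)
(x_3, y_3) = (2024999·8201241900001 + 295·117900·477494764200, 2024999·477494764200 + 117900·8201241900001) = (33215013292518224999, 1933852840020353700)
(x_4, y_4) = (2024999·33215013292518224999 + 295·117900·1933852840020353700, 2024999·1933852840020353700 + 117900·33215013292518224999) = (134520737404664024967600001, 7832100134376274949528400)
(x_5, y_5) = (2024999·134520737404664024967600001 + 295·117900·7832100134376274949528400, 2024999·7832100134376274949528400 + 117900·134520737404664024967600001) = (544808717447381276777437550624999, 31719989880021710940200100589500)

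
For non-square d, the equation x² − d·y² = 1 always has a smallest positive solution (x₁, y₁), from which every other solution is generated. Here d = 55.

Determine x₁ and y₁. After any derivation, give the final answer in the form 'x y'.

√55 = [7; 2,2,2,14, …], period ℓ=4 (even) → k=3
i=0: a=7 ⇒ p=7, q=1
i=1: a=2 ⇒ p=15, q=2
i=2: a=2 ⇒ p=37, q=5
i=3: a=2 ⇒ p=89, q=12
fundamental: x₁=89, y₁=12  (since 7921 − 55·144 = 1)

89 12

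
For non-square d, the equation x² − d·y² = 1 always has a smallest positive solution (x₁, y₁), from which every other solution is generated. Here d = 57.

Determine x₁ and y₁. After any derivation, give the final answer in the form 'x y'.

√57 → a₀=7, period (1,1,4,1,1,14); ℓ=6 even so k=5
k=0  a_k=7  p_k/q_k = 7/1
k=1  a_k=1  p_k/q_k = 8/1
k=2  a_k=1  p_k/q_k = 15/2
…
k=4  a_k=1  p_k/q_k = 83/11
k=5  a_k=1  p_k/q_k = 151/20
→ (151, 20).  Check: 151²=22801, 57·20²=22800, difference 1.

151 20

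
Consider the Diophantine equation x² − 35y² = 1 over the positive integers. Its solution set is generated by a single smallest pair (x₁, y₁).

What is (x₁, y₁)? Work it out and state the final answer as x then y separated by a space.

√35 = [5; 1,10, …], period ℓ=2 (even) → k=1
a_0=5:  p_0=5·1+0=5,  q_0=5·0+1=1
a_1=1:  p_1=1·5+1=6,  q_1=1·1+0=1
fundamental: x₁=6, y₁=1  (since 36 − 35·1 = 1)

6 1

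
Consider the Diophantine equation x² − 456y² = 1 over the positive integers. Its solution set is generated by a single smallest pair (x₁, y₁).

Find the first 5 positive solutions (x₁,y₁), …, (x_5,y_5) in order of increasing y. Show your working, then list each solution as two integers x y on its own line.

√456 → a₀=21, period (2,1,4,1,2,42); ℓ=6 even so k=5
i=0: a=21 ⇒ p=21, q=1
…
i=2: a=1 ⇒ p=64, q=3
…
i=4: a=1 ⇒ p=363, q=17
i=5: a=2 ⇒ p=1025, q=48
fundamental: x₁=1025, y₁=48  (since 1050625 − 456·2304 = 1)
k=2:  x_2 = 1025·1025+456·48·48 = 2101249,  y_2 = 1025·48+48·1025 = 98400
k=3:  x_3 = 1025·2101249+456·48·98400 = 4307559425,  y_3 = 1025·98400+48·2101249 = 201719952
k=4:  x_4 = 1025·4307559425+456·48·201719952 = 8830494720001,  y_4 = 1025·201719952+48·4307559425 = 413525803200
k=5:  x_5 = 1025·8830494720001+456·48·413525803200 = 18102509868442625,  y_5 = 1025·413525803200+48·8830494720001 = 847727694840048

1025 48
2101249 98400
4307559425 201719952
8830494720001 413525803200
18102509868442625 847727694840048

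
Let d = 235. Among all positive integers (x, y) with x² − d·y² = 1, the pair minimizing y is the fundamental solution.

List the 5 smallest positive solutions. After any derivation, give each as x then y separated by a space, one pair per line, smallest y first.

46 3
4231 276
389206 25389
35802721 2335512
3293461126 214841715

[15; 3,30] for √235; ℓ=2 ⇒ convergent index 1
a_0=15:  p_0=15·1+0=15,  q_0=15·0+1=1
a_1=3:  p_1=3·15+1=46,  q_1=3·1+0=3
→ (46, 3).  Check: 46²=2116, 235·3²=2115, difference 1.
n=2: (46,3)∘(46,3) = (46·46+235·3·3, 46·3+3·46) = (4231,276)
n=3: (4231,276)∘(46,3) = (46·4231+235·3·276, 46·276+3·4231) = (389206,25389)
n=4: (389206,25389)∘(46,3) = (46·389206+235·3·25389, 46·25389+3·389206) = (35802721,2335512)
n=5: (35802721,2335512)∘(46,3) = (46·35802721+235·3·2335512, 46·2335512+3·35802721) = (3293461126,214841715)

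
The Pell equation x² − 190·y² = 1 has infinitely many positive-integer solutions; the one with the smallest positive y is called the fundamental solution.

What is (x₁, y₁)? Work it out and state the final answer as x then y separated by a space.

52021 3774

d=190: √d = [13; 1,3,1,1,1,…,3,1,26] (ℓ=14, even), read p_13/q_13
a_0=13:  p_0=13·1+0=13,  q_0=13·0+1=1
…
a_2=3:  p_2=3·14+13=55,  q_2=3·1+1=4
…
a_4=1:  p_4=1·69+55=124,  q_4=1·5+4=9
…
a_11=1:  p_11=1·7085+4149=11234,  q_11=1·514+301=815
a_12=3:  p_12=3·11234+7085=40787,  q_12=3·815+514=2959
a_13=1:  p_13=1·40787+11234=52021,  q_13=1·2959+815=3774
(x₁, y₁) = (52021, 3774);  52021² − 190·3774² = 1 ✓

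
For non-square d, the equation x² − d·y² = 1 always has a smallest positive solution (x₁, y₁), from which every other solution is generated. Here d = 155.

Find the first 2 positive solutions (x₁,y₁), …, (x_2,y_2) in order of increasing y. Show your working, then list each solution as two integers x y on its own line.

[12; 2,4,2,24] for √155; ℓ=4 ⇒ convergent index 3
step 0: (12, 1)  from 12·(1,0) + (0,1)
…
step 2: (112, 9)  from 4·(25,2) + (12,1)
step 3: (249, 20)  from 2·(112,9) + (25,2)
→ (249, 20).  Check: 249²=62001, 155·20²=62000, difference 1.
(249+20√155)^2 = 124001 + 9960√155

249 20
124001 9960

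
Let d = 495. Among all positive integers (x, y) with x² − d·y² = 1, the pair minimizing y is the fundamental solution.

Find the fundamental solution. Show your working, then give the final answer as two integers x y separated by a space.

[22; 4,44] for √495; ℓ=2 ⇒ convergent index 1
a_0=22:  p_0=22·1+0=22,  q_0=22·0+1=1
a_1=4:  p_1=4·22+1=89,  q_1=4·1+0=4
(x₁, y₁) = (89, 4);  89² − 495·4² = 1 ✓

89 4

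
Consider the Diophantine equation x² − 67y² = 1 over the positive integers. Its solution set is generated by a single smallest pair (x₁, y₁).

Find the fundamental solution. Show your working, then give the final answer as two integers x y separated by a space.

48842 5967

√67 → a₀=8, period (5,2,1,1,7,1,1,2,5,16); ℓ=10 even so k=9
i=0: a=8 ⇒ p=8, q=1
i=1: a=5 ⇒ p=41, q=5
i=2: a=2 ⇒ p=90, q=11
…
i=8: a=2 ⇒ p=9053, q=1106
i=9: a=5 ⇒ p=48842, q=5967
(x₁, y₁) = (48842, 5967);  48842² − 67·5967² = 1 ✓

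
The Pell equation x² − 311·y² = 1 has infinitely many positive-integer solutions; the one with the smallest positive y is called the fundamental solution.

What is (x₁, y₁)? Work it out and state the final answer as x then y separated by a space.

16883880 957397

√311 = [17; 1,1,1,2,1,…,1,1,34, …], period ℓ=16 (even) → k=15
i=0: a=17 ⇒ p=17, q=1
…
i=3: a=1 ⇒ p=53, q=3
i=4: a=2 ⇒ p=141, q=8
i=5: a=1 ⇒ p=194, q=11
…
i=7: a=3 ⇒ p=4109, q=233
…
i=10: a=6 ⇒ p=1376656, q=78063
i=11: a=1 ⇒ p=1594239, q=90401
…
i=14: a=1 ⇒ p=10724507, q=608131
i=15: a=1 ⇒ p=16883880, q=957397
→ (16883880, 957397).  Check: 16883880²=285065403854400, 311·957397²=285065403854399, difference 1.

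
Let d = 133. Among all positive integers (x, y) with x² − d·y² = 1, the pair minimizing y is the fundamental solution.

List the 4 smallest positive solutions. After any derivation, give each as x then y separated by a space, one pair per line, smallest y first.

√133 = [11; 1,1,7,5,1,…,1,1,22, …], period ℓ=16 (even) → k=15
step 0: (11, 1)  from 11·(1,0) + (0,1)
step 1: (12, 1)  from 1·(11,1) + (1,0)
…
step 4: (888, 77)  from 5·(173,15) + (23,2)
step 5: (1061, 92)  from 1·(888,77) + (173,15)
…
step 9: (10979, 952)  from 1·(7969,691) + (3010,261)
step 10: (18948, 1643)  from 1·(10979,952) + (7969,691)
step 11: (29927, 2595)  from 1·(18948,1643) + (10979,952)
step 12: (168583, 14618)  from 5·(29927,2595) + (18948,1643)
step 13: (1210008, 104921)  from 7·(168583,14618) + (29927,2595)
step 14: (1378591, 119539)  from 1·(1210008,104921) + (168583,14618)
step 15: (2588599, 224460)  from 1·(1378591,119539) + (1210008,104921)
fundamental: x₁=2588599, y₁=224460  (since 6700844782801 − 133·50382291600 = 1)
(x_2, y_2) = (2588599·2588599 + 133·224460·224460, 2588599·224460 + 224460·2588599) = (13401689565601, 1162073863080)
(x_3, y_3) = (2588599·13401689565601 + 133·224460·1162073863080, 2588599·1162073863080 + 224460·13401689565601) = (69383200415647777399, 6016286479789825380)
(x_4, y_4) = (2588599·69383200415647777399 + 133·224460·6016286479789825380, 2588599·6016286479789825380 + 224460·69383200415647777399) = (359210566425477440164982401, 31147506330593762303822160)

2588599 224460
13401689565601 1162073863080
69383200415647777399 6016286479789825380
359210566425477440164982401 31147506330593762303822160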